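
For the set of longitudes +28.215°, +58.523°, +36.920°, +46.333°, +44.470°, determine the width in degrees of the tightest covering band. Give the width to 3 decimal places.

30.308°

Sort the longitudes: +28.215°, +36.920°, +44.470°, +46.333°, +58.523°.
Eastward gaps between consecutive values (wrapping around): 8.705°, 7.550°, 1.863°, 12.190°, 329.692°.
Largest gap = 329.692° ⇒ minimal covering band is its complement: 360° − 329.692° = 30.308°.
Band runs from +28.215° eastward to +58.523°.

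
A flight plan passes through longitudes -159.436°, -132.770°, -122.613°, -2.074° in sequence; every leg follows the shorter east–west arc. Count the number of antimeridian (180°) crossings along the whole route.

0

Leg 1: -159.436° → -132.770°, shortest Δλ = 26.666° (east) — does not cross 180°.
Leg 2: -132.770° → -122.613°, shortest Δλ = 10.157° (east) — does not cross 180°.
Leg 3: -122.613° → -2.074°, shortest Δλ = 120.539° (east) — does not cross 180°.
Total crossings: 0.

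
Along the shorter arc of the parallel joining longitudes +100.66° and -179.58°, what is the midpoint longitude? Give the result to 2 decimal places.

Signed shortest Δλ from +100.66° to -179.58° is +79.76°.
Midpoint longitude = +100.66° + (+79.76°)/2 = +100.66° + 39.88° = +140.54°.
(The naïve average (+100.66 + -179.58)/2 = -39.46° is on the wrong side of the globe.)

+140.54°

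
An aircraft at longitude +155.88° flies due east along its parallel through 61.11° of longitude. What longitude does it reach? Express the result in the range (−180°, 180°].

Start at +155.88°; shift +61.11° → +216.99°.
+216.99° lies outside (−180°, 180°]; subtract 360° → -143.01°.

-143.01°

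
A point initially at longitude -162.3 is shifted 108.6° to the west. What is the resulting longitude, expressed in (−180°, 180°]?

Start at -162.3°; shift −108.6° → -270.9°.
-270.9° lies outside (−180°, 180°]; add 360° → +89.1°.

+89.1°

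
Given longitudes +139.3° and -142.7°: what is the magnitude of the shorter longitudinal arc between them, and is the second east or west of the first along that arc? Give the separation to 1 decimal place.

78.0° east

Raw difference: -142.7 − 139.3 = -282.0°.
Normalise into (−180°, 180°]: -282.0° + 360° = 78.0°.
Positive ⇒ the second point lies to the east; separation 78.0°.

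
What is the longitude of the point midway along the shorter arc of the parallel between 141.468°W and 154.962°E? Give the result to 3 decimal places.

Signed shortest Δλ from -141.468° to +154.962° is -63.570°.
Midpoint longitude = -141.468° + (-63.570°)/2 = -141.468° − 31.785° = -173.253°.
(The naïve average (-141.468 + +154.962)/2 = 6.747° is on the wrong side of the globe.)

173.253°W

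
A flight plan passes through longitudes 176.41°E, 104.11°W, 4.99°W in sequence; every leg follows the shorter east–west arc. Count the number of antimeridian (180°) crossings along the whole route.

Leg 1: +176.41° → -104.11°, shortest Δλ = 79.48° (east) — crosses 180°.
Leg 2: -104.11° → -4.99°, shortest Δλ = 99.12° (east) — does not cross 180°.
Total crossings: 1.

1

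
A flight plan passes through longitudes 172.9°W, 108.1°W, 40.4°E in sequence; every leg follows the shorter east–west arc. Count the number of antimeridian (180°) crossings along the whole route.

Leg 1: -172.9° → -108.1°, shortest Δλ = 64.8° (east) — does not cross 180°.
Leg 2: -108.1° → +40.4°, shortest Δλ = 148.5° (east) — does not cross 180°.
Total crossings: 0.

0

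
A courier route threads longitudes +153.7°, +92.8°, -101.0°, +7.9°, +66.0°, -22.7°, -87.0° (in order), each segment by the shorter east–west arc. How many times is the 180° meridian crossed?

Leg 1: +153.7° → +92.8°, shortest Δλ = -60.9° (west) — does not cross 180°.
Leg 2: +92.8° → -101.0°, shortest Δλ = 166.2° (east) — crosses 180°.
Leg 3: -101.0° → +7.9°, shortest Δλ = 108.9° (east) — does not cross 180°.
Leg 4: +7.9° → +66.0°, shortest Δλ = 58.1° (east) — does not cross 180°.
Leg 5: +66.0° → -22.7°, shortest Δλ = -88.7° (west) — does not cross 180°.
Leg 6: -22.7° → -87.0°, shortest Δλ = -64.3° (west) — does not cross 180°.
Total crossings: 1.

1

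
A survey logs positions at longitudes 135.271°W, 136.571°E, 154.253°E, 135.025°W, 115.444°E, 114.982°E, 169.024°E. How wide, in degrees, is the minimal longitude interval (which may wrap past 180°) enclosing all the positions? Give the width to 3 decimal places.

109.993°

Sort the longitudes: -135.271°, -135.025°, +114.982°, +115.444°, +136.571°, +154.253°, +169.024°.
Eastward gaps between consecutive values (wrapping around): 0.246°, 250.007°, 0.462°, 21.127°, 17.682°, 14.771°, 55.705°.
Largest gap = 250.007° ⇒ minimal covering band is its complement: 360° − 250.007° = 109.993°.
Band runs from +114.982° eastward to -135.025°, crossing the antimeridian.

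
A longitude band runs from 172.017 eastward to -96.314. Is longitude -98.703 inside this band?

Yes

Band width going east from +172.017° to -96.314°: ((-96.314 − 172.017) mod 360) = 91.669°.
Offset of -98.703° east of the west edge: ((-98.703 − 172.017) mod 360) = 89.280°.
89.280° ≤ 91.669° ⇒ inside.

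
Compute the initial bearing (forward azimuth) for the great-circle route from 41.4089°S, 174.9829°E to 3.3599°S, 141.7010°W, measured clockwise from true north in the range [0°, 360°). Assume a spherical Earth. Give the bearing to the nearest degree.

57°

Δλ = -141.7010 − 174.9829 = -316.6839°; wrapped into (−180°, 180°]: 43.3161°.
θ = atan2( sin Δλ · cos φ₂ , cos φ₁ · sin φ₂ − sin φ₁ · cos φ₂ · cos Δλ )
  = atan2(0.68484, 0.43646) = 57.490° → normalised to [0°, 360°): 57.490°.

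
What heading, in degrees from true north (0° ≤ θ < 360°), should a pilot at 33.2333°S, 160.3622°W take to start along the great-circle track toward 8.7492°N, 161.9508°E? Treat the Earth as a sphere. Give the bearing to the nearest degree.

313°

Δλ = 161.9508 − -160.3622 = 322.3130°; wrapped into (−180°, 180°]: -37.6870°.
θ = atan2( sin Δλ · cos φ₂ , cos φ₁ · sin φ₂ − sin φ₁ · cos φ₂ · cos Δλ )
  = atan2(-0.60423, 0.55589) = -47.386° → normalised to [0°, 360°): 312.614°.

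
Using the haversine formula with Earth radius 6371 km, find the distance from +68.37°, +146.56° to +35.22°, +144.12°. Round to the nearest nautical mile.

1992 nmi

Δλ = 144.12 − 146.56 = -2.44°.
Δφ = 35.22 − 68.37 = -33.15°.
a = sin²(Δφ/2) + cos φ₁ · cos φ₂ · sin²(Δλ/2) = 0.081516.
c = 2·atan2(√a, √(1−a)) = 0.57908 rad → d = 6371·c ≈ 3689.29 km ≈ 1992.06 nmi.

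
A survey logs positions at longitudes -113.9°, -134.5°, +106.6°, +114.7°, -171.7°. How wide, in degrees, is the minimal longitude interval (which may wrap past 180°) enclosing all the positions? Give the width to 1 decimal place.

139.5°

Sort the longitudes: -171.7°, -134.5°, -113.9°, +106.6°, +114.7°.
Eastward gaps between consecutive values (wrapping around): 37.2°, 20.6°, 220.5°, 8.1°, 73.6°.
Largest gap = 220.5° ⇒ minimal covering band is its complement: 360° − 220.5° = 139.5°.
Band runs from +106.6° eastward to -113.9°, crossing the antimeridian.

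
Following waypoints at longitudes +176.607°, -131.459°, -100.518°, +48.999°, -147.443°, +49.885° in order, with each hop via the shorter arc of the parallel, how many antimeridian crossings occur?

3

Leg 1: +176.607° → -131.459°, shortest Δλ = 51.934° (east) — crosses 180°.
Leg 2: -131.459° → -100.518°, shortest Δλ = 30.941° (east) — does not cross 180°.
Leg 3: -100.518° → +48.999°, shortest Δλ = 149.517° (east) — does not cross 180°.
Leg 4: +48.999° → -147.443°, shortest Δλ = 163.558° (east) — crosses 180°.
Leg 5: -147.443° → +49.885°, shortest Δλ = -162.672° (west) — crosses 180°.
Total crossings: 3.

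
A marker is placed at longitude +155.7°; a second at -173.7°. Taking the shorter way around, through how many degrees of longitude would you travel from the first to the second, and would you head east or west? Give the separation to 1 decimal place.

30.6° east

Raw difference: -173.7 − 155.7 = -329.4°.
Normalise into (−180°, 180°]: -329.4° + 360° = 30.6°.
Positive ⇒ the second point lies to the east; separation 30.6°.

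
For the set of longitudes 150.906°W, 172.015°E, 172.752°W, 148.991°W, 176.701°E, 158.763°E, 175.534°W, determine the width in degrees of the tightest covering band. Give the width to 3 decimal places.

Sort the longitudes: -175.534°, -172.752°, -150.906°, -148.991°, +158.763°, +172.015°, +176.701°.
Eastward gaps between consecutive values (wrapping around): 2.782°, 21.846°, 1.915°, 307.754°, 13.252°, 4.686°, 7.765°.
Largest gap = 307.754° ⇒ minimal covering band is its complement: 360° − 307.754° = 52.246°.
Band runs from +158.763° eastward to -148.991°, crossing the antimeridian.

52.246°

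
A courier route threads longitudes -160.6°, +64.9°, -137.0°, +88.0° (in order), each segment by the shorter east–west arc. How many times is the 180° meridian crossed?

Leg 1: -160.6° → +64.9°, shortest Δλ = -134.5° (west) — crosses 180°.
Leg 2: +64.9° → -137.0°, shortest Δλ = 158.1° (east) — crosses 180°.
Leg 3: -137.0° → +88.0°, shortest Δλ = -135.0° (west) — crosses 180°.
Total crossings: 3.

3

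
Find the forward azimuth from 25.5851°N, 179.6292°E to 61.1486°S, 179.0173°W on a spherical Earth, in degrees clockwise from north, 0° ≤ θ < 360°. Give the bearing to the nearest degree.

Δλ = -179.0173 − 179.6292 = -358.6465°; wrapped into (−180°, 180°]: 1.3535°.
θ = atan2( sin Δλ · cos φ₂ , cos φ₁ · sin φ₂ − sin φ₁ · cos φ₂ · cos Δλ )
  = atan2(0.01140, -0.99832) = 179.346° → normalised to [0°, 360°): 179.346°.

179°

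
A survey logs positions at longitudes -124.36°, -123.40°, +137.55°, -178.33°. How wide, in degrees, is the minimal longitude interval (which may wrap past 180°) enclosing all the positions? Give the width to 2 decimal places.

99.05°

Sort the longitudes: -178.33°, -124.36°, -123.40°, +137.55°.
Eastward gaps between consecutive values (wrapping around): 53.97°, 0.96°, 260.95°, 44.12°.
Largest gap = 260.95° ⇒ minimal covering band is its complement: 360° − 260.95° = 99.05°.
Band runs from +137.55° eastward to -123.40°, crossing the antimeridian.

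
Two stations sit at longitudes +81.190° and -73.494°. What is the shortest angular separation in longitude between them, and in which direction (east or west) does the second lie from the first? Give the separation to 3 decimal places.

154.684° west

Raw difference: -73.494 − 81.190 = -154.684°.
Normalise into (−180°, 180°]: -154.684° stays -154.684°.
Negative ⇒ the second point lies to the west; separation 154.684°.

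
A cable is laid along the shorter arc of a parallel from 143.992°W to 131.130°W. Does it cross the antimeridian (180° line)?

No

Signed shortest Δλ = ((-131.130 − -143.992 + 180) mod 360) − 180 = 12.862°.
Going east by 12.862° from -143.992° reaches -131.130° without touching 180°.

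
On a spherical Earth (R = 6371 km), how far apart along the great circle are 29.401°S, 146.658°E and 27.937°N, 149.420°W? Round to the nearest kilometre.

Δλ = -149.420 − 146.658 = -296.078°; wrapped into (−180°, 180°]: 63.922°.
Δφ = 27.937 − -29.401 = 57.338°.
a = sin²(Δφ/2) + cos φ₁ · cos φ₂ · sin²(Δλ/2) = 0.445825.
c = 2·atan2(√a, √(1−a)) = 1.46223 rad → d = 6371·c ≈ 9315.89 km.

9316 km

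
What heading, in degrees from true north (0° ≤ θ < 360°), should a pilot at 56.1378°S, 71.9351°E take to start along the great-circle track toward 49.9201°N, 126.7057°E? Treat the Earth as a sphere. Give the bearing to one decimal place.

Δλ = 126.7057 − 71.9351 = 54.7706°.
θ = atan2( sin Δλ · cos φ₂ , cos φ₁ · sin φ₂ − sin φ₁ · cos φ₂ · cos Δλ )
  = atan2(0.52593, 0.73475) = 35.595° → normalised to [0°, 360°): 35.595°.

35.6°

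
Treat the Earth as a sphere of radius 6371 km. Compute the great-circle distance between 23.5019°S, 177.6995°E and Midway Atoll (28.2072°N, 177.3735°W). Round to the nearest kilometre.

Δλ = -177.3735 − 177.6995 = -355.0730°; wrapped into (−180°, 180°]: 4.9270°.
Δφ = 28.2072 − -23.5019 = 51.7091°.
a = sin²(Δφ/2) + cos φ₁ · cos φ₂ · sin²(Δλ/2) = 0.191666.
c = 2·atan2(√a, √(1−a)) = 0.90629 rad → d = 6371·c ≈ 5773.99 km.

5774 km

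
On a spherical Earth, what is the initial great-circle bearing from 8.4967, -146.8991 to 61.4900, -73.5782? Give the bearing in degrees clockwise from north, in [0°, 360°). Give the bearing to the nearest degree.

Δλ = -73.5782 − -146.8991 = 73.3209°.
θ = atan2( sin Δλ · cos φ₂ , cos φ₁ · sin φ₂ − sin φ₁ · cos φ₂ · cos Δλ )
  = atan2(0.45723, 0.84885) = 28.309° → normalised to [0°, 360°): 28.309°.

28°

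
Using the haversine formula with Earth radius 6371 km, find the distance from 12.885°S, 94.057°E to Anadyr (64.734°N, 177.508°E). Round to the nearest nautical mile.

5936 nmi

Δλ = 177.508 − 94.057 = 83.451°.
Δφ = 64.734 − -12.885 = 77.619°.
a = sin²(Δφ/2) + cos φ₁ · cos φ₂ · sin²(Δλ/2) = 0.577104.
c = 2·atan2(√a, √(1−a)) = 1.72562 rad → d = 6371·c ≈ 10993.94 km ≈ 5936.25 nmi.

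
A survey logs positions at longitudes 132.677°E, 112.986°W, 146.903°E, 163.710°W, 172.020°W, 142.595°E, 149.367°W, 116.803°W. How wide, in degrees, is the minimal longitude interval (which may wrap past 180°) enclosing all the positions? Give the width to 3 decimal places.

114.337°

Sort the longitudes: -172.020°, -163.710°, -149.367°, -116.803°, -112.986°, +132.677°, +142.595°, +146.903°.
Eastward gaps between consecutive values (wrapping around): 8.310°, 14.343°, 32.564°, 3.817°, 245.663°, 9.918°, 4.308°, 41.077°.
Largest gap = 245.663° ⇒ minimal covering band is its complement: 360° − 245.663° = 114.337°.
Band runs from +132.677° eastward to -112.986°, crossing the antimeridian.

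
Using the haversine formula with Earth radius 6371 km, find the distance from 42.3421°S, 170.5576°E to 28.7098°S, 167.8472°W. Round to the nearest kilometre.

Δλ = -167.8472 − 170.5576 = -338.4048°; wrapped into (−180°, 180°]: 21.5952°.
Δφ = -28.7098 − -42.3421 = 13.6323°.
a = sin²(Δφ/2) + cos φ₁ · cos φ₂ · sin²(Δλ/2) = 0.036838.
c = 2·atan2(√a, √(1−a)) = 0.38626 rad → d = 6371·c ≈ 2460.86 km.

2461 km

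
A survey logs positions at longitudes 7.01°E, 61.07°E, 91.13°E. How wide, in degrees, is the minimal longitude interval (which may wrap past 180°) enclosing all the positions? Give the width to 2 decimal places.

Sort the longitudes: +7.01°, +61.07°, +91.13°.
Eastward gaps between consecutive values (wrapping around): 54.06°, 30.06°, 275.88°.
Largest gap = 275.88° ⇒ minimal covering band is its complement: 360° − 275.88° = 84.12°.
Band runs from +7.01° eastward to +91.13°.

84.12°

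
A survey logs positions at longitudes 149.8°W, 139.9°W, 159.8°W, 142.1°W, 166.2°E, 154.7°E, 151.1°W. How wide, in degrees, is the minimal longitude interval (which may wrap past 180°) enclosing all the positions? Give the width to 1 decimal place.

65.4°

Sort the longitudes: -159.8°, -151.1°, -149.8°, -142.1°, -139.9°, +154.7°, +166.2°.
Eastward gaps between consecutive values (wrapping around): 8.7°, 1.3°, 7.7°, 2.2°, 294.6°, 11.5°, 34.0°.
Largest gap = 294.6° ⇒ minimal covering band is its complement: 360° − 294.6° = 65.4°.
Band runs from +154.7° eastward to -139.9°, crossing the antimeridian.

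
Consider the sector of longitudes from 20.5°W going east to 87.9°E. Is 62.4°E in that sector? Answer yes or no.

Band width going east from -20.5° to +87.9°: ((87.9 − -20.5) mod 360) = 108.4°.
Offset of +62.4° east of the west edge: ((62.4 − -20.5) mod 360) = 82.9°.
82.9° ≤ 108.4° ⇒ inside.

Yes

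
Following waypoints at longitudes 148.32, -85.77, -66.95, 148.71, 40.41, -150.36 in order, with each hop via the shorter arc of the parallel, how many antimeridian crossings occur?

3

Leg 1: +148.32° → -85.77°, shortest Δλ = 125.91° (east) — crosses 180°.
Leg 2: -85.77° → -66.95°, shortest Δλ = 18.82° (east) — does not cross 180°.
Leg 3: -66.95° → +148.71°, shortest Δλ = -144.34° (west) — crosses 180°.
Leg 4: +148.71° → +40.41°, shortest Δλ = -108.3° (west) — does not cross 180°.
Leg 5: +40.41° → -150.36°, shortest Δλ = 169.23° (east) — crosses 180°.
Total crossings: 3.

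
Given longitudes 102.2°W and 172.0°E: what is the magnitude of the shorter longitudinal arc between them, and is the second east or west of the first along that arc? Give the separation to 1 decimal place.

85.8° west

Raw difference: 172.0 − -102.2 = 274.2°.
Normalise into (−180°, 180°]: 274.2° − 360° = -85.8°.
Negative ⇒ the second point lies to the west; separation 85.8°.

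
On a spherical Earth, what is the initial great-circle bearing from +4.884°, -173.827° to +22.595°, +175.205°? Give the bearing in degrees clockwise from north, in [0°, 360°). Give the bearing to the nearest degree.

Δλ = 175.205 − -173.827 = 349.032°; wrapped into (−180°, 180°]: -10.968°.
θ = atan2( sin Δλ · cos φ₂ , cos φ₁ · sin φ₂ − sin φ₁ · cos φ₂ · cos Δλ )
  = atan2(-0.17566, 0.30565) = -29.886° → normalised to [0°, 360°): 330.114°.

330°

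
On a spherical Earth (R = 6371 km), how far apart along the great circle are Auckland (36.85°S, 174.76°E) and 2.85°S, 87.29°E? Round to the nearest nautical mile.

5180 nmi

Δλ = 87.29 − 174.76 = -87.47°.
Δφ = -2.85 − -36.85 = 34.00°.
a = sin²(Δφ/2) + cos φ₁ · cos φ₂ · sin²(Δλ/2) = 0.467451.
c = 2·atan2(√a, √(1−a)) = 1.50565 rad → d = 6371·c ≈ 9592.51 km ≈ 5179.54 nmi.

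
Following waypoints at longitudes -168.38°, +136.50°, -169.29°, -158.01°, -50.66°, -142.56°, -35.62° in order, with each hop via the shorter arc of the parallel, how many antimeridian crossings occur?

2

Leg 1: -168.38° → +136.50°, shortest Δλ = -55.12° (west) — crosses 180°.
Leg 2: +136.50° → -169.29°, shortest Δλ = 54.21° (east) — crosses 180°.
Leg 3: -169.29° → -158.01°, shortest Δλ = 11.28° (east) — does not cross 180°.
Leg 4: -158.01° → -50.66°, shortest Δλ = 107.35° (east) — does not cross 180°.
Leg 5: -50.66° → -142.56°, shortest Δλ = -91.9° (west) — does not cross 180°.
Leg 6: -142.56° → -35.62°, shortest Δλ = 106.94° (east) — does not cross 180°.
Total crossings: 2.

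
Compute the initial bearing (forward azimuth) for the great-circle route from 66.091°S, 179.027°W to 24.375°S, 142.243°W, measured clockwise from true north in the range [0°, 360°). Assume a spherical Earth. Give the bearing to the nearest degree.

48°

Δλ = -142.243 − -179.027 = 36.784°.
θ = atan2( sin Δλ · cos φ₂ , cos φ₁ · sin φ₂ − sin φ₁ · cos φ₂ · cos Δλ )
  = atan2(0.54543, 0.49965) = 47.508° → normalised to [0°, 360°): 47.508°.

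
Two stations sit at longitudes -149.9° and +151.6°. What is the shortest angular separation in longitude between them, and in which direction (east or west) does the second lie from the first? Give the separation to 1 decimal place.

58.5° west

Raw difference: 151.6 − -149.9 = 301.5°.
Normalise into (−180°, 180°]: 301.5° − 360° = -58.5°.
Negative ⇒ the second point lies to the west; separation 58.5°.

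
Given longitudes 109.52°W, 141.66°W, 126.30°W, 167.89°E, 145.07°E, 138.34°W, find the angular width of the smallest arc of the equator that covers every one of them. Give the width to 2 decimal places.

Sort the longitudes: -141.66°, -138.34°, -126.30°, -109.52°, +145.07°, +167.89°.
Eastward gaps between consecutive values (wrapping around): 3.32°, 12.04°, 16.78°, 254.59°, 22.82°, 50.45°.
Largest gap = 254.59° ⇒ minimal covering band is its complement: 360° − 254.59° = 105.41°.
Band runs from +145.07° eastward to -109.52°, crossing the antimeridian.

105.41°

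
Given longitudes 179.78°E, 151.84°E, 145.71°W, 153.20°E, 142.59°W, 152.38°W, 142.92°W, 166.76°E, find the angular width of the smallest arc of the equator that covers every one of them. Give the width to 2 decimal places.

Sort the longitudes: -152.38°, -145.71°, -142.92°, -142.59°, +151.84°, +153.20°, +166.76°, +179.78°.
Eastward gaps between consecutive values (wrapping around): 6.67°, 2.79°, 0.33°, 294.43°, 1.36°, 13.56°, 13.02°, 27.84°.
Largest gap = 294.43° ⇒ minimal covering band is its complement: 360° − 294.43° = 65.57°.
Band runs from +151.84° eastward to -142.59°, crossing the antimeridian.

65.57°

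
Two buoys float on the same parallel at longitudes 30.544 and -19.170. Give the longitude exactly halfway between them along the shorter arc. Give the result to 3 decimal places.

Signed shortest Δλ from +30.544° to -19.170° is -49.714°.
Midpoint longitude = +30.544° + (-49.714°)/2 = +30.544° − 24.857° = +5.687°.

+5.687°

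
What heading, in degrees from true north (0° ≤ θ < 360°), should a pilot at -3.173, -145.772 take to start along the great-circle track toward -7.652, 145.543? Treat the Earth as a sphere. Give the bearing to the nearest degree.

263°

Δλ = 145.543 − -145.772 = 291.315°; wrapped into (−180°, 180°]: -68.685°.
θ = atan2( sin Δλ · cos φ₂ , cos φ₁ · sin φ₂ − sin φ₁ · cos φ₂ · cos Δλ )
  = atan2(-0.92330, -0.11301) = -96.978° → normalised to [0°, 360°): 263.022°.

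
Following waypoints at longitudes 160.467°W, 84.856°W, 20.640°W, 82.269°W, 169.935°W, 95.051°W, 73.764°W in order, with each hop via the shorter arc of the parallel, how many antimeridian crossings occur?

0

Leg 1: -160.467° → -84.856°, shortest Δλ = 75.611° (east) — does not cross 180°.
Leg 2: -84.856° → -20.640°, shortest Δλ = 64.216° (east) — does not cross 180°.
Leg 3: -20.640° → -82.269°, shortest Δλ = -61.629° (west) — does not cross 180°.
Leg 4: -82.269° → -169.935°, shortest Δλ = -87.666° (west) — does not cross 180°.
Leg 5: -169.935° → -95.051°, shortest Δλ = 74.884° (east) — does not cross 180°.
Leg 6: -95.051° → -73.764°, shortest Δλ = 21.287° (east) — does not cross 180°.
Total crossings: 0.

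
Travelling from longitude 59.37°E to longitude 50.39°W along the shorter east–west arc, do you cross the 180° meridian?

Signed shortest Δλ = ((-50.39 − 59.37 + 180) mod 360) − 180 = -109.76°.
Going west by 109.76° from +59.37° reaches -50.39° without touching 180°.

No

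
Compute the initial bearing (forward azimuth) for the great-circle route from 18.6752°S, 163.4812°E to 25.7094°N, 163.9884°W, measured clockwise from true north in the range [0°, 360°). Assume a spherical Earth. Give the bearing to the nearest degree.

37°

Δλ = -163.9884 − 163.4812 = -327.4696°; wrapped into (−180°, 180°]: 32.5304°.
θ = atan2( sin Δλ · cos φ₂ , cos φ₁ · sin φ₂ − sin φ₁ · cos φ₂ · cos Δλ )
  = atan2(0.48451, 0.65421) = 36.524° → normalised to [0°, 360°): 36.524°.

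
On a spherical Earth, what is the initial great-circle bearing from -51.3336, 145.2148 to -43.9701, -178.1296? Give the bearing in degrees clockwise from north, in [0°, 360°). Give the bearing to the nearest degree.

Δλ = -178.1296 − 145.2148 = -323.3444°; wrapped into (−180°, 180°]: 36.6556°.
θ = atan2( sin Δλ · cos φ₂ , cos φ₁ · sin φ₂ − sin φ₁ · cos φ₂ · cos Δλ )
  = atan2(0.42966, 0.01703) = 87.730° → normalised to [0°, 360°): 87.730°.

88°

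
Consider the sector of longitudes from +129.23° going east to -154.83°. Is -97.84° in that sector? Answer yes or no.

No

Band width going east from +129.23° to -154.83°: ((-154.83 − 129.23) mod 360) = 75.94°.
Offset of -97.84° east of the west edge: ((-97.84 − 129.23) mod 360) = 132.93°.
132.93° > 75.94° ⇒ outside.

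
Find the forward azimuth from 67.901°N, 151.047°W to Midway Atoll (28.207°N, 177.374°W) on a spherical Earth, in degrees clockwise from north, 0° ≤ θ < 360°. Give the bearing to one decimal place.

Δλ = -177.374 − -151.047 = -26.327°.
θ = atan2( sin Δλ · cos φ₂ , cos φ₁ · sin φ₂ − sin φ₁ · cos φ₂ · cos Δλ )
  = atan2(-0.39083, -0.55400) = -144.798° → normalised to [0°, 360°): 215.202°.

215.2°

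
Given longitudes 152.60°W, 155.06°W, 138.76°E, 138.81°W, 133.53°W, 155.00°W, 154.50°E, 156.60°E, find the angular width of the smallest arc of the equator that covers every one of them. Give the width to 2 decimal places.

Sort the longitudes: -155.06°, -155.00°, -152.60°, -138.81°, -133.53°, +138.76°, +154.50°, +156.60°.
Eastward gaps between consecutive values (wrapping around): 0.06°, 2.40°, 13.79°, 5.28°, 272.29°, 15.74°, 2.10°, 48.34°.
Largest gap = 272.29° ⇒ minimal covering band is its complement: 360° − 272.29° = 87.71°.
Band runs from +138.76° eastward to -133.53°, crossing the antimeridian.

87.71°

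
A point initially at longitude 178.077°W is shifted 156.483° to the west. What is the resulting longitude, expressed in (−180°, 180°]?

Start at -178.077°; shift −156.483° → -334.560°.
-334.560° lies outside (−180°, 180°]; add 360° → +25.440°.

25.440°E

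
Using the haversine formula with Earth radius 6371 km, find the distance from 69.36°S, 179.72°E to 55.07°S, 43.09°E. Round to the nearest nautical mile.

3101 nmi

Δλ = 43.09 − 179.72 = -136.63°.
Δφ = -55.07 − -69.36 = 14.29°.
a = sin²(Δφ/2) + cos φ₁ · cos φ₂ · sin²(Δλ/2) = 0.189744.
c = 2·atan2(√a, √(1−a)) = 0.90140 rad → d = 6371·c ≈ 5742.83 km ≈ 3100.88 nmi.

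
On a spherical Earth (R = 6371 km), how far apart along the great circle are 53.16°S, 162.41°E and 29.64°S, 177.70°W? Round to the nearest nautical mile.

Δλ = -177.70 − 162.41 = -340.11°; wrapped into (−180°, 180°]: 19.89°.
Δφ = -29.64 − -53.16 = 23.52°.
a = sin²(Δφ/2) + cos φ₁ · cos φ₂ · sin²(Δλ/2) = 0.057083.
c = 2·atan2(√a, √(1−a)) = 0.48251 rad → d = 6371·c ≈ 3074.05 km ≈ 1659.86 nmi.

1660 nmi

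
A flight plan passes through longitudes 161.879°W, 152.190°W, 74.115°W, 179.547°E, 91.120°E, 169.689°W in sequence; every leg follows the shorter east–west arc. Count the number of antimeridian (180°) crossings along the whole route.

Leg 1: -161.879° → -152.190°, shortest Δλ = 9.689° (east) — does not cross 180°.
Leg 2: -152.190° → -74.115°, shortest Δλ = 78.075° (east) — does not cross 180°.
Leg 3: -74.115° → +179.547°, shortest Δλ = -106.338° (west) — crosses 180°.
Leg 4: +179.547° → +91.120°, shortest Δλ = -88.427° (west) — does not cross 180°.
Leg 5: +91.120° → -169.689°, shortest Δλ = 99.191° (east) — crosses 180°.
Total crossings: 2.

2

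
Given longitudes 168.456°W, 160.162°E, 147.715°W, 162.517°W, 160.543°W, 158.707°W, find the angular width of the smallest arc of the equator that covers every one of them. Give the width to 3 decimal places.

52.123°

Sort the longitudes: -168.456°, -162.517°, -160.543°, -158.707°, -147.715°, +160.162°.
Eastward gaps between consecutive values (wrapping around): 5.939°, 1.974°, 1.836°, 10.992°, 307.877°, 31.382°.
Largest gap = 307.877° ⇒ minimal covering band is its complement: 360° − 307.877° = 52.123°.
Band runs from +160.162° eastward to -147.715°, crossing the antimeridian.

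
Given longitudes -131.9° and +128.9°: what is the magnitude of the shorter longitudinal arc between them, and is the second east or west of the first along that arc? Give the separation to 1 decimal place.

Raw difference: 128.9 − -131.9 = 260.8°.
Normalise into (−180°, 180°]: 260.8° − 360° = -99.2°.
Negative ⇒ the second point lies to the west; separation 99.2°.

99.2° west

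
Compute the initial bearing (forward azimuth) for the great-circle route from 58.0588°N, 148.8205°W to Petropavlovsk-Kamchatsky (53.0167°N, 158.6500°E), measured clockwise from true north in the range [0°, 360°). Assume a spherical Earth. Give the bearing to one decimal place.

Δλ = 158.6500 − -148.8205 = 307.4705°; wrapped into (−180°, 180°]: -52.5295°.
θ = atan2( sin Δλ · cos φ₂ , cos φ₁ · sin φ₂ − sin φ₁ · cos φ₂ · cos Δλ )
  = atan2(-0.47746, 0.11205) = -76.793° → normalised to [0°, 360°): 283.207°.

283.2°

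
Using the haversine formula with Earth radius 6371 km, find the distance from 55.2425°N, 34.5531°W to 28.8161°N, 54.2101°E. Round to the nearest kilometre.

7339 km

Δλ = 54.2101 − -34.5531 = 88.7632°.
Δφ = 28.8161 − 55.2425 = -26.4264°.
a = sin²(Δφ/2) + cos φ₁ · cos φ₂ · sin²(Δλ/2) = 0.296610.
c = 2·atan2(√a, √(1−a)) = 1.15187 rad → d = 6371·c ≈ 7338.57 km.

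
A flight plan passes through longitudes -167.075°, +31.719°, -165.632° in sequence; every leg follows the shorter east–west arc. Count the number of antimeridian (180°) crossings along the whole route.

2

Leg 1: -167.075° → +31.719°, shortest Δλ = -161.206° (west) — crosses 180°.
Leg 2: +31.719° → -165.632°, shortest Δλ = 162.649° (east) — crosses 180°.
Total crossings: 2.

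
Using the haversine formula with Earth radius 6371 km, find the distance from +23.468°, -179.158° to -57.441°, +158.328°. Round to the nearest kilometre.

9239 km

Δλ = 158.328 − -179.158 = 337.486°; wrapped into (−180°, 180°]: -22.514°.
Δφ = -57.441 − 23.468 = -80.909°.
a = sin²(Δφ/2) + cos φ₁ · cos φ₂ · sin²(Δλ/2) = 0.439810.
c = 2·atan2(√a, √(1−a)) = 1.45012 rad → d = 6371·c ≈ 9238.74 km.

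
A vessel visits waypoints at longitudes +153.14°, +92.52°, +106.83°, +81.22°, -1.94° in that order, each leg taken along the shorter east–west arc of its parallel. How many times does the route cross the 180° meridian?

Leg 1: +153.14° → +92.52°, shortest Δλ = -60.62° (west) — does not cross 180°.
Leg 2: +92.52° → +106.83°, shortest Δλ = 14.31° (east) — does not cross 180°.
Leg 3: +106.83° → +81.22°, shortest Δλ = -25.61° (west) — does not cross 180°.
Leg 4: +81.22° → -1.94°, shortest Δλ = -83.16° (west) — does not cross 180°.
Total crossings: 0.

0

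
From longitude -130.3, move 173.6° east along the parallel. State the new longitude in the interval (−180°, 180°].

+43.3°

Start at -130.3°; shift +173.6° → +43.3°.
+43.3° already lies in (−180°, 180°].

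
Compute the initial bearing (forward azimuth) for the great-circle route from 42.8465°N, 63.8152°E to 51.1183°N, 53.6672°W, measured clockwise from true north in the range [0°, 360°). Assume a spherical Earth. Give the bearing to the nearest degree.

324°

Δλ = -53.6672 − 63.8152 = -117.4824°.
θ = atan2( sin Δλ · cos φ₂ , cos φ₁ · sin φ₂ − sin φ₁ · cos φ₂ · cos Δλ )
  = atan2(-0.55688, 0.76773) = -35.956° → normalised to [0°, 360°): 324.044°.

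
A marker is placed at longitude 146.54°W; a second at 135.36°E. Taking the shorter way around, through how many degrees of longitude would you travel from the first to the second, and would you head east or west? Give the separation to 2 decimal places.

78.10° west

Raw difference: 135.36 − -146.54 = 281.9°.
Normalise into (−180°, 180°]: 281.9° − 360° = -78.1°.
Negative ⇒ the second point lies to the west; separation 78.10°.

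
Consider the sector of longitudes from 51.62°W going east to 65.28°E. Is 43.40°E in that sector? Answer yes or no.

Yes

Band width going east from -51.62° to +65.28°: ((65.28 − -51.62) mod 360) = 116.90°.
Offset of +43.40° east of the west edge: ((43.40 − -51.62) mod 360) = 95.02°.
95.02° ≤ 116.90° ⇒ inside.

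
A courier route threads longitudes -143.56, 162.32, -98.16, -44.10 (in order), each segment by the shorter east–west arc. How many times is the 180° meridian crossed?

2

Leg 1: -143.56° → +162.32°, shortest Δλ = -54.12° (west) — crosses 180°.
Leg 2: +162.32° → -98.16°, shortest Δλ = 99.52° (east) — crosses 180°.
Leg 3: -98.16° → -44.10°, shortest Δλ = 54.06° (east) — does not cross 180°.
Total crossings: 2.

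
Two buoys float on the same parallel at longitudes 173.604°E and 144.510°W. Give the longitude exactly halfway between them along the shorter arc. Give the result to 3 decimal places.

165.453°W

Signed shortest Δλ from +173.604° to -144.510° is +41.886°.
Midpoint longitude = +173.604° + (+41.886°)/2 = +173.604° + 20.943° = +194.547°.
Normalise into (−180°, 180°]: -165.453°.
(The naïve average (+173.604 + -144.510)/2 = 14.547° is on the wrong side of the globe.)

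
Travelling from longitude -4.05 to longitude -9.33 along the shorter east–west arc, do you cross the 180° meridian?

No

Signed shortest Δλ = ((-9.33 − -4.05 + 180) mod 360) − 180 = -5.28°.
Going west by 5.28° from -4.05° reaches -9.33° without touching 180°.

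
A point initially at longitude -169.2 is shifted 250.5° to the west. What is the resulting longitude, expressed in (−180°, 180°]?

-59.7°

Start at -169.2°; shift −250.5° → -419.7°.
-419.7° lies outside (−180°, 180°]; add 360° → -59.7°.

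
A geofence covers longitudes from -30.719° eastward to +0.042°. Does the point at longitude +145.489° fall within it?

No

Band width going east from -30.719° to +0.042°: ((0.042 − -30.719) mod 360) = 30.761°.
Offset of +145.489° east of the west edge: ((145.489 − -30.719) mod 360) = 176.208°.
176.208° > 30.761° ⇒ outside.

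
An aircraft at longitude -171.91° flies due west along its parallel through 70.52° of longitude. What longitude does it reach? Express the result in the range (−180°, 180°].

Start at -171.91°; shift −70.52° → -242.43°.
-242.43° lies outside (−180°, 180°]; add 360° → +117.57°.

+117.57°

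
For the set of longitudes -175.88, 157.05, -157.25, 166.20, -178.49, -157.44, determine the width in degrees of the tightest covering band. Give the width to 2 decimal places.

45.70°

Sort the longitudes: -178.49°, -175.88°, -157.44°, -157.25°, +157.05°, +166.20°.
Eastward gaps between consecutive values (wrapping around): 2.61°, 18.44°, 0.19°, 314.30°, 9.15°, 15.31°.
Largest gap = 314.30° ⇒ minimal covering band is its complement: 360° − 314.30° = 45.70°.
Band runs from +157.05° eastward to -157.25°, crossing the antimeridian.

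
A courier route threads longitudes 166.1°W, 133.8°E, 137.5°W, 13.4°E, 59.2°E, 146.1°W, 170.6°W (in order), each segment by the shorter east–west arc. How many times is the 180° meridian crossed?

3

Leg 1: -166.1° → +133.8°, shortest Δλ = -60.1° (west) — crosses 180°.
Leg 2: +133.8° → -137.5°, shortest Δλ = 88.7° (east) — crosses 180°.
Leg 3: -137.5° → +13.4°, shortest Δλ = 150.9° (east) — does not cross 180°.
Leg 4: +13.4° → +59.2°, shortest Δλ = 45.8° (east) — does not cross 180°.
Leg 5: +59.2° → -146.1°, shortest Δλ = 154.7° (east) — crosses 180°.
Leg 6: -146.1° → -170.6°, shortest Δλ = -24.5° (west) — does not cross 180°.
Total crossings: 3.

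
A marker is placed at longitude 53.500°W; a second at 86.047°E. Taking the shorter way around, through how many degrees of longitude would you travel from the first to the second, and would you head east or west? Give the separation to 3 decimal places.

Raw difference: 86.047 − -53.500 = 139.547°.
Normalise into (−180°, 180°]: 139.547° stays 139.547°.
Positive ⇒ the second point lies to the east; separation 139.547°.

139.547° east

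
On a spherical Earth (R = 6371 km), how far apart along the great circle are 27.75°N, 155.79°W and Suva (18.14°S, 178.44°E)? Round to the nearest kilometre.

Δλ = 178.44 − -155.79 = 334.23°; wrapped into (−180°, 180°]: -25.77°.
Δφ = -18.14 − 27.75 = -45.89°.
a = sin²(Δφ/2) + cos φ₁ · cos φ₂ · sin²(Δλ/2) = 0.193801.
c = 2·atan2(√a, √(1−a)) = 0.91171 rad → d = 6371·c ≈ 5808.48 km.

5808 km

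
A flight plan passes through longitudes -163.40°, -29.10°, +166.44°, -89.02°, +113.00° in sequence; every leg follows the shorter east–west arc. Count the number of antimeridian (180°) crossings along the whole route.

3

Leg 1: -163.40° → -29.10°, shortest Δλ = 134.3° (east) — does not cross 180°.
Leg 2: -29.10° → +166.44°, shortest Δλ = -164.46° (west) — crosses 180°.
Leg 3: +166.44° → -89.02°, shortest Δλ = 104.54° (east) — crosses 180°.
Leg 4: -89.02° → +113.00°, shortest Δλ = -157.98° (west) — crosses 180°.
Total crossings: 3.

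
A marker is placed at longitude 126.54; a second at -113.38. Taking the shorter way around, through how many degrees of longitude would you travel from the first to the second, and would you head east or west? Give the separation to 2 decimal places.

120.08° east

Raw difference: -113.38 − 126.54 = -239.92°.
Normalise into (−180°, 180°]: -239.92° + 360° = 120.08°.
Positive ⇒ the second point lies to the east; separation 120.08°.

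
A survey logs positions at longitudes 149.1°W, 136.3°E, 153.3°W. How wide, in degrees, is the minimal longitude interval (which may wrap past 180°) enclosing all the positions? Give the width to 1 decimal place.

74.6°

Sort the longitudes: -153.3°, -149.1°, +136.3°.
Eastward gaps between consecutive values (wrapping around): 4.2°, 285.4°, 70.4°.
Largest gap = 285.4° ⇒ minimal covering band is its complement: 360° − 285.4° = 74.6°.
Band runs from +136.3° eastward to -149.1°, crossing the antimeridian.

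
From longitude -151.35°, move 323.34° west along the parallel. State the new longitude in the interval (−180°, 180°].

Start at -151.35°; shift −323.34° → -474.69°.
-474.69° lies outside (−180°, 180°]; add 360° → -114.69°.

-114.69°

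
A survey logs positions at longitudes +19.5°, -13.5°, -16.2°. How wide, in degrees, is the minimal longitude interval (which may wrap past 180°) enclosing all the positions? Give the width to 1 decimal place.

Sort the longitudes: -16.2°, -13.5°, +19.5°.
Eastward gaps between consecutive values (wrapping around): 2.7°, 33.0°, 324.3°.
Largest gap = 324.3° ⇒ minimal covering band is its complement: 360° − 324.3° = 35.7°.
Band runs from -16.2° eastward to +19.5°.

35.7°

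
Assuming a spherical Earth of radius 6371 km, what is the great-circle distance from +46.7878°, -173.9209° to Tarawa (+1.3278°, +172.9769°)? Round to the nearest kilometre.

5212 km

Δλ = 172.9769 − -173.9209 = 346.8978°; wrapped into (−180°, 180°]: -13.1022°.
Δφ = 1.3278 − 46.7878 = -45.4600°.
a = sin²(Δφ/2) + cos φ₁ · cos φ₂ · sin²(Δλ/2) = 0.158206.
c = 2·atan2(√a, √(1−a)) = 0.81813 rad → d = 6371·c ≈ 5212.31 km.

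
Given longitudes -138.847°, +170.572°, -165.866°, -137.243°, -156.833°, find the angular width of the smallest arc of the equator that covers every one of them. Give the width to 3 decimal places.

Sort the longitudes: -165.866°, -156.833°, -138.847°, -137.243°, +170.572°.
Eastward gaps between consecutive values (wrapping around): 9.033°, 17.986°, 1.604°, 307.815°, 23.562°.
Largest gap = 307.815° ⇒ minimal covering band is its complement: 360° − 307.815° = 52.185°.
Band runs from +170.572° eastward to -137.243°, crossing the antimeridian.

52.185°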